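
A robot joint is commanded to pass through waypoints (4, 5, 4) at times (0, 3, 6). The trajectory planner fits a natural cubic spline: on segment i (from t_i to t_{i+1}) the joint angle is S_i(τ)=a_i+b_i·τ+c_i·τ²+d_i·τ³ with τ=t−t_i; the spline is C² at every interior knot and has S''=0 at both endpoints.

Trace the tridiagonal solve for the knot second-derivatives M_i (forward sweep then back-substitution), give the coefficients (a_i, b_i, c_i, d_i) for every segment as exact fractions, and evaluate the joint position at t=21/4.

Δ: Δ0=1/3, Δ1=-1/3
row 1: diag=12, rhs=-4; c'=1/4, d'=-1/3
back: M1=-1/3
M: M0=0, M1=-1/3, M2=0
seg 0: a=4, c=M0/2=0, d=(M1−M0)/(6·3)=-1/54, b=Δ0−h0·(2M0+M1)/6=1/2
seg 1: a=5, c=M1/2=-1/6, d=(M2−M1)/(6·3)=1/54, b=Δ1−h1·(2M1+M2)/6=0
t_q=21/4 → seg 1, τ=9/4; S=5+0·τ+-1/6·τ²+1/54·τ³=559/128

  seg 0: a=4 b=1/2 c=0 d=-1/54
  seg 1: a=5 b=0 c=-1/6 d=1/54
S(21/4) = 559/128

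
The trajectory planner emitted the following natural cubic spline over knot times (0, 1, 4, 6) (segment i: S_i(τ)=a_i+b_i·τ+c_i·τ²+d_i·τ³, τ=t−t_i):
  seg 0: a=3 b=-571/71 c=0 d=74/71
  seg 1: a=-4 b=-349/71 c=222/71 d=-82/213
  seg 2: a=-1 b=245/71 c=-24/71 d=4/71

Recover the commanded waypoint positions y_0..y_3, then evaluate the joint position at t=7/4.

y_0 = S_0(0) = a_0 = 3
y_1 = S_1(0) = a_1 = -4
y_2 = S_2(0) = a_2 = -1
y_3 = S_2(2) = 5
t_q=7/4 is in segment 1 (τ=3/4); S_1(τ)=-13837/2272

y_0=3 y_1=-4 y_2=-1 y_3=5
S(7/4) = -13837/2272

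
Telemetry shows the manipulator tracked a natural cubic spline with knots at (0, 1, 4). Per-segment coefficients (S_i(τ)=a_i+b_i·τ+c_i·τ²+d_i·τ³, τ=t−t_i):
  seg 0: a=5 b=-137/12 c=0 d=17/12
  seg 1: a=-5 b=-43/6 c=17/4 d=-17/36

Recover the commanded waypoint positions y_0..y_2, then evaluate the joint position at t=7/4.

y_0 = S_0(0) = a_0 = 5
y_1 = S_1(0) = a_1 = -5
y_2 = S_1(3) = -1
t_q=7/4 is in segment 1 (τ=3/4); S_1(τ)=-2095/256

y_0=5 y_1=-5 y_2=-1
S(7/4) = -2095/256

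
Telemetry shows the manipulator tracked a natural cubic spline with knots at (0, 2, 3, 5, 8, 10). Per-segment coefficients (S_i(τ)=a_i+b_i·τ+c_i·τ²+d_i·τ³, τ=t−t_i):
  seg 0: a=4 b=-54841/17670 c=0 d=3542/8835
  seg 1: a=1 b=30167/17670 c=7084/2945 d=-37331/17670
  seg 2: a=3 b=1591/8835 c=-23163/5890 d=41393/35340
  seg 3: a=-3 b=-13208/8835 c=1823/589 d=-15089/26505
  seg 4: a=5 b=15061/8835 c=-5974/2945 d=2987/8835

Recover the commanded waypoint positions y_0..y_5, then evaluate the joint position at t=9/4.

y_0=4 y_1=1 y_2=3 y_3=-3 y_4=5 y_5=3
S(9/4) = 582079/376960

y_0 = S_0(0) = a_0 = 4
y_1 = S_1(0) = a_1 = 1
y_2 = S_2(0) = a_2 = 3
y_3 = S_3(0) = a_3 = -3
y_4 = S_4(0) = a_4 = 5
y_5 = S_4(2) = 3
t_q=9/4 is in segment 1 (τ=1/4); S_1(τ)=582079/376960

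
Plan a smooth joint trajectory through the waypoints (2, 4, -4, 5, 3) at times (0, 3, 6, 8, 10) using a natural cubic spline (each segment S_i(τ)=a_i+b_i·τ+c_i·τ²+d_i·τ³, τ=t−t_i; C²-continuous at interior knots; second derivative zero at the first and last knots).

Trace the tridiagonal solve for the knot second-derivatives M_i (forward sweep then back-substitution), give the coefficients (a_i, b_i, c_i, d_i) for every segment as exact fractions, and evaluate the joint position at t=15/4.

Δ: Δ0=2/3, Δ1=-8/3, Δ2=9/2, Δ3=-1
row 1: diag=12, rhs=-20; c'=1/4, d'=-5/3
row 2: denom=10−3·1/4=37/4; d'=(43−3·-5/3)/(37/4)=192/37
row 3: denom=8−2·8/37=280/37; d'=(-33−2·192/37)/(280/37)=-321/56
back: M3=-321/56
back: M2=192/37−8/37·-321/56=45/7
back: M1=-5/3−1/4·45/7=-275/84
M: M0=0, M1=-275/84, M2=45/7, M3=-321/56, M4=0
seg 0: a=2, c=M0/2=0, d=(M1−M0)/(6·3)=-275/1512, b=Δ0−h0·(2M0+M1)/6=129/56
seg 1: a=4, c=M1/2=-275/168, d=(M2−M1)/(6·3)=815/1512, b=Δ1−h1·(2M1+M2)/6=-73/28
seg 2: a=-4, c=M2/2=45/14, d=(M3−M2)/(6·2)=-227/224, b=Δ2−h2·(2M2+M3)/6=17/8
seg 3: a=5, c=M3/2=-321/112, d=(M4−M3)/(6·2)=107/224, b=Δ3−h3·(2M3+M4)/6=79/28
t_q=15/4 → seg 1, τ=3/4; S=4+-73/28·τ+-275/168·τ²+815/1512·τ³=4843/3584

  seg 0: a=2 b=129/56 c=0 d=-275/1512
  seg 1: a=4 b=-73/28 c=-275/168 d=815/1512
  seg 2: a=-4 b=17/8 c=45/14 d=-227/224
  seg 3: a=5 b=79/28 c=-321/112 d=107/224
S(15/4) = 4843/3584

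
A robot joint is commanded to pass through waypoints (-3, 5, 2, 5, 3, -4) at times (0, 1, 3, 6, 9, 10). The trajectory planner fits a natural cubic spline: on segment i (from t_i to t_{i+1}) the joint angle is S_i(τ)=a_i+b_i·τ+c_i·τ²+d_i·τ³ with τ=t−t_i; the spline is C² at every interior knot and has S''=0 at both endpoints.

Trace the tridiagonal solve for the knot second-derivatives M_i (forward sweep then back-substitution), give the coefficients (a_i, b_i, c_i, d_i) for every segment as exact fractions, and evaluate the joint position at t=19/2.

Δ: Δ0=8, Δ1=-3/2, Δ2=1, Δ3=-2/3, Δ4=-7
row 1: diag=6, rhs=-57; c'=1/3, d'=-19/2
row 2: denom=10−2·1/3=28/3; d'=(15−2·-19/2)/(28/3)=51/14
row 3: denom=12−3·9/28=309/28; d'=(-10−3·51/14)/(309/28)=-586/309
row 4: denom=8−3·28/103=740/103; d'=(-38−3·-586/309)/(740/103)=-832/185
back: M4=-832/185
back: M3=-586/309−28/103·-832/185=-374/555
back: M2=51/14−9/28·-374/555=714/185
back: M1=-19/2−1/3·714/185=-3991/370
M: M0=0, M1=-3991/370, M2=714/185, M3=-374/555, M4=-832/185, M5=0
seg 0: a=-3, c=M0/2=0, d=(M1−M0)/(6·1)=-3991/2220, b=Δ0−h0·(2M0+M1)/6=21751/2220
seg 1: a=5, c=M1/2=-3991/740, d=(M2−M1)/(6·2)=5419/4440, b=Δ1−h1·(2M1+M2)/6=4889/1110
seg 2: a=2, c=M2/2=357/185, d=(M3−M2)/(6·3)=-34/135, b=Δ2−h2·(2M2+M3)/6=-280/111
seg 3: a=5, c=M3/2=-187/555, d=(M4−M3)/(6·3)=-1061/4995, b=Δ3−h3·(2M3+M4)/6=1252/555
seg 4: a=3, c=M4/2=-416/185, d=(M5−M4)/(6·1)=416/555, b=Δ4−h4·(2M4+M5)/6=-3053/555
t_q=19/2 → seg 4, τ=1/2; S=3+-3053/555·τ+-416/185·τ²+416/555·τ³=-81/370

  seg 0: a=-3 b=21751/2220 c=0 d=-3991/2220
  seg 1: a=5 b=4889/1110 c=-3991/740 d=5419/4440
  seg 2: a=2 b=-280/111 c=357/185 d=-34/135
  seg 3: a=5 b=1252/555 c=-187/555 d=-1061/4995
  seg 4: a=3 b=-3053/555 c=-416/185 d=416/555
S(19/2) = -81/370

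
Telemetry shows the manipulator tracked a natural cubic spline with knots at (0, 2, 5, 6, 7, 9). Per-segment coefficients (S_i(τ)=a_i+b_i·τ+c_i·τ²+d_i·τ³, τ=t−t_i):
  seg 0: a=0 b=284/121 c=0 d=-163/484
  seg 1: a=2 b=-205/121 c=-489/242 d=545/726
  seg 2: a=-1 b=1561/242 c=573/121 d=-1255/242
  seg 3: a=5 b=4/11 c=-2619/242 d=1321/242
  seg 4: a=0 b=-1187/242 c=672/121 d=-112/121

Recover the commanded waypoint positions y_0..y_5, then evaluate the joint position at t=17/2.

y_0=0 y_1=2 y_2=-1 y_3=5 y_4=0 y_5=5
S(17/2) = 975/484

y_0 = S_0(0) = a_0 = 0
y_1 = S_1(0) = a_1 = 2
y_2 = S_2(0) = a_2 = -1
y_3 = S_3(0) = a_3 = 5
y_4 = S_4(0) = a_4 = 0
y_5 = S_4(2) = 5
t_q=17/2 is in segment 4 (τ=3/2); S_4(τ)=975/484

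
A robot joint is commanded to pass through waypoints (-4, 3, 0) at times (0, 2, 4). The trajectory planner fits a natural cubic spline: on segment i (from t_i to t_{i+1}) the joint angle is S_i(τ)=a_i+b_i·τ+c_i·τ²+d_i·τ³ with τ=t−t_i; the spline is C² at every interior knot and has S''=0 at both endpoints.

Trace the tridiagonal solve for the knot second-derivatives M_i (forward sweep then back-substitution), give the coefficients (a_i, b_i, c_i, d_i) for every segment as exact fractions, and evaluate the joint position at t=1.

  seg 0: a=-4 b=19/4 c=0 d=-5/16
  seg 1: a=3 b=1 c=-15/8 d=5/16
S(1) = 7/16

Δ: Δ0=7/2, Δ1=-3/2
row 1: diag=8, rhs=-30; c'=1/4, d'=-15/4
back: M1=-15/4
M: M0=0, M1=-15/4, M2=0
seg 0: a=-4, c=M0/2=0, d=(M1−M0)/(6·2)=-5/16, b=Δ0−h0·(2M0+M1)/6=19/4
seg 1: a=3, c=M1/2=-15/8, d=(M2−M1)/(6·2)=5/16, b=Δ1−h1·(2M1+M2)/6=1
t_q=1 → seg 0, τ=1; S=-4+19/4·τ+0·τ²+-5/16·τ³=7/16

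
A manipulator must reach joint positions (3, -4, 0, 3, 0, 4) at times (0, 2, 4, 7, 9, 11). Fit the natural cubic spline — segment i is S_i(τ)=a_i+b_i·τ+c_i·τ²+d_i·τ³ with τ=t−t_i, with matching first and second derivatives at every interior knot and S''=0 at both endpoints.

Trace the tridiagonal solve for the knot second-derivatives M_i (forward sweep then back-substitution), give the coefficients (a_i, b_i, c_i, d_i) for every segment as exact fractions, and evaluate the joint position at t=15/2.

  seg 0: a=3 b=-6437/1300 c=0 d=1887/5200
  seg 1: a=-4 b=-194/325 c=5661/2600 d=-457/1040
  seg 2: a=0 b=3691/1300 c=-597/1300 d=-2/39
  seg 3: a=3 b=-1691/1300 c=-1197/1300 d=427/1040
  seg 4: a=0 b=-37/650 c=4011/2600 d=-1337/5200
S(15/2) = 90303/41600

Δ: Δ0=-7/2, Δ1=2, Δ2=1, Δ3=-3/2, Δ4=2
row 1: diag=8, rhs=33; c'=1/4, d'=33/8
row 2: denom=10−2·1/4=19/2; d'=(-6−2·33/8)/(19/2)=-3/2
row 3: denom=10−3·6/19=172/19; d'=(-15−3·-3/2)/(172/19)=-399/344
row 4: denom=8−2·19/86=325/43; d'=(21−2·-399/344)/(325/43)=4011/1300
back: M4=4011/1300
back: M3=-399/344−19/86·4011/1300=-1197/650
back: M2=-3/2−6/19·-1197/650=-597/650
back: M1=33/8−1/4·-597/650=5661/1300
M: M0=0, M1=5661/1300, M2=-597/650, M3=-1197/650, M4=4011/1300, M5=0
seg 0: a=3, c=M0/2=0, d=(M1−M0)/(6·2)=1887/5200, b=Δ0−h0·(2M0+M1)/6=-6437/1300
seg 1: a=-4, c=M1/2=5661/2600, d=(M2−M1)/(6·2)=-457/1040, b=Δ1−h1·(2M1+M2)/6=-194/325
seg 2: a=0, c=M2/2=-597/1300, d=(M3−M2)/(6·3)=-2/39, b=Δ2−h2·(2M2+M3)/6=3691/1300
seg 3: a=3, c=M3/2=-1197/1300, d=(M4−M3)/(6·2)=427/1040, b=Δ3−h3·(2M3+M4)/6=-1691/1300
seg 4: a=0, c=M4/2=4011/2600, d=(M5−M4)/(6·2)=-1337/5200, b=Δ4−h4·(2M4+M5)/6=-37/650
t_q=15/2 → seg 3, τ=1/2; S=3+-1691/1300·τ+-1197/1300·τ²+427/1040·τ³=90303/41600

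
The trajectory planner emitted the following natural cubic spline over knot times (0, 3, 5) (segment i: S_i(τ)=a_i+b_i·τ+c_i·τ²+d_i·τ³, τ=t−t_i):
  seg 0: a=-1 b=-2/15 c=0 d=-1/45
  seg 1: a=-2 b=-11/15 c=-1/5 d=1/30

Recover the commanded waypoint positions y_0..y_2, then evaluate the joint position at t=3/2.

y_0=-1 y_1=-2 y_2=-4
S(3/2) = -51/40

y_0 = S_0(0) = a_0 = -1
y_1 = S_1(0) = a_1 = -2
y_2 = S_1(2) = -4
t_q=3/2 is in segment 0 (τ=3/2); S_0(τ)=-51/40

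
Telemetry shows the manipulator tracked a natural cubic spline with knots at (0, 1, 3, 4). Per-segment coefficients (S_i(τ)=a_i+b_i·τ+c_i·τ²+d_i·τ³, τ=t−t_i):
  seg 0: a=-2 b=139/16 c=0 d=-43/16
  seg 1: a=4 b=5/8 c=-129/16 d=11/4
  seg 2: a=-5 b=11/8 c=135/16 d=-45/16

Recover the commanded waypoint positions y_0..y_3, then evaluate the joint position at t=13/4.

y_0=-2 y_1=4 y_2=-5 y_3=2
S(13/4) = -4273/1024

y_0 = S_0(0) = a_0 = -2
y_1 = S_1(0) = a_1 = 4
y_2 = S_2(0) = a_2 = -5
y_3 = S_2(1) = 2
t_q=13/4 is in segment 2 (τ=1/4); S_2(τ)=-4273/1024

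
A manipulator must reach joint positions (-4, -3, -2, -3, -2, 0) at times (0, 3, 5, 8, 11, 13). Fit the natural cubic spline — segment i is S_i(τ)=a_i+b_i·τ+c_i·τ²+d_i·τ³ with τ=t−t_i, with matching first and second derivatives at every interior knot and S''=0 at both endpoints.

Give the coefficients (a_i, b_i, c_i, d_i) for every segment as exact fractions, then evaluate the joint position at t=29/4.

Δ: Δ0=1/3, Δ1=1/2, Δ2=-1/3, Δ3=1/3, Δ4=1
row 1: diag=10, rhs=1; c'=1/5, d'=1/10
row 2: denom=10−2·1/5=48/5; d'=(-5−2·1/10)/(48/5)=-13/24
row 3: denom=12−3·5/16=177/16; d'=(4−3·-13/24)/(177/16)=30/59
row 4: denom=10−3·16/59=542/59; d'=(4−3·30/59)/(542/59)=73/271
back: M4=73/271
back: M3=30/59−16/59·73/271=118/271
back: M2=-13/24−5/16·118/271=-551/813
back: M1=1/10−1/5·-551/813=383/1626
M: M0=0, M1=383/1626, M2=-551/813, M3=118/271, M4=73/271, M5=0
seg 0: a=-4, c=M0/2=0, d=(M1−M0)/(6·3)=383/29268, b=Δ0−h0·(2M0+M1)/6=701/3252
seg 1: a=-3, c=M1/2=383/3252, d=(M2−M1)/(6·2)=-165/2168, b=Δ1−h1·(2M1+M2)/6=925/1626
seg 2: a=-2, c=M2/2=-551/1626, d=(M3−M2)/(6·3)=905/14634, b=Δ2−h2·(2M2+M3)/6=103/813
seg 3: a=-3, c=M3/2=59/271, d=(M4−M3)/(6·3)=-5/542, b=Δ3−h3·(2M3+M4)/6=-385/1626
seg 4: a=-2, c=M4/2=73/542, d=(M5−M4)/(6·2)=-73/3252, b=Δ4−h4·(2M4+M5)/6=667/813
t_q=29/4 → seg 2, τ=9/4; S=-2+103/813·τ+-551/1626·τ²+905/14634·τ³=-94561/34688

  seg 0: a=-4 b=701/3252 c=0 d=383/29268
  seg 1: a=-3 b=925/1626 c=383/3252 d=-165/2168
  seg 2: a=-2 b=103/813 c=-551/1626 d=905/14634
  seg 3: a=-3 b=-385/1626 c=59/271 d=-5/542
  seg 4: a=-2 b=667/813 c=73/542 d=-73/3252
S(29/4) = -94561/34688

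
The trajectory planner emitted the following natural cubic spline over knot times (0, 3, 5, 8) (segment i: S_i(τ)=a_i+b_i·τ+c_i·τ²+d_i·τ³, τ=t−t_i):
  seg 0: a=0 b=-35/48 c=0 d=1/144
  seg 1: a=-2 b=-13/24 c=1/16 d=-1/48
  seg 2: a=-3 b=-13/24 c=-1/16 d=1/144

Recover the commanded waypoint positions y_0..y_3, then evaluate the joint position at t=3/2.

y_0 = S_0(0) = a_0 = 0
y_1 = S_1(0) = a_1 = -2
y_2 = S_2(0) = a_2 = -3
y_3 = S_2(3) = -5
t_q=3/2 is in segment 0 (τ=3/2); S_0(τ)=-137/128

y_0=0 y_1=-2 y_2=-3 y_3=-5
S(3/2) = -137/128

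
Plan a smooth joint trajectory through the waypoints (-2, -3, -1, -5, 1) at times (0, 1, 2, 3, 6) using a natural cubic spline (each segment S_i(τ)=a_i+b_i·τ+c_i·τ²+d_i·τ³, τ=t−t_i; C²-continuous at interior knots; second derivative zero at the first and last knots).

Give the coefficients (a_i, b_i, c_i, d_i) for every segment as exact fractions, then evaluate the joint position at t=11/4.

  seg 0: a=-2 b=-263/116 c=0 d=147/116
  seg 1: a=-3 b=89/58 c=441/116 d=-387/116
  seg 2: a=-1 b=-101/116 c=-180/29 d=357/116
  seg 3: a=-5 b=-235/58 c=351/116 d=-39/116
S(11/4) = -28553/7424

Δ: Δ0=-1, Δ1=2, Δ2=-4, Δ3=2
row 1: diag=4, rhs=18; c'=1/4, d'=9/2
row 2: denom=4−1·1/4=15/4; d'=(-36−1·9/2)/(15/4)=-54/5
row 3: denom=8−1·4/15=116/15; d'=(36−1·-54/5)/(116/15)=351/58
back: M3=351/58
back: M2=-54/5−4/15·351/58=-360/29
back: M1=9/2−1/4·-360/29=441/58
M: M0=0, M1=441/58, M2=-360/29, M3=351/58, M4=0
seg 0: a=-2, c=M0/2=0, d=(M1−M0)/(6·1)=147/116, b=Δ0−h0·(2M0+M1)/6=-263/116
seg 1: a=-3, c=M1/2=441/116, d=(M2−M1)/(6·1)=-387/116, b=Δ1−h1·(2M1+M2)/6=89/58
seg 2: a=-1, c=M2/2=-180/29, d=(M3−M2)/(6·1)=357/116, b=Δ2−h2·(2M2+M3)/6=-101/116
seg 3: a=-5, c=M3/2=351/116, d=(M4−M3)/(6·3)=-39/116, b=Δ3−h3·(2M3+M4)/6=-235/58
t_q=11/4 → seg 2, τ=3/4; S=-1+-101/116·τ+-180/29·τ²+357/116·τ³=-28553/7424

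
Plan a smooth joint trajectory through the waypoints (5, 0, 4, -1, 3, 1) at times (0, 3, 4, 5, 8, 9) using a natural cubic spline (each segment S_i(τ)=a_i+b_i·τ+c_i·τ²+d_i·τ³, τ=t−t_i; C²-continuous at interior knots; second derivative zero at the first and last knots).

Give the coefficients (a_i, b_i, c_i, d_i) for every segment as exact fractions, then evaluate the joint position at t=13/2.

Δ: Δ0=-5/3, Δ1=4, Δ2=-5, Δ3=4/3, Δ4=-2
row 1: diag=8, rhs=34; c'=1/8, d'=17/4
row 2: denom=4−1·1/8=31/8; d'=(-54−1·17/4)/(31/8)=-466/31
row 3: denom=8−1·8/31=240/31; d'=(38−1·-466/31)/(240/31)=137/20
row 4: denom=8−3·31/80=547/80; d'=(-20−3·137/20)/(547/80)=-3244/547
back: M4=-3244/547
back: M3=137/20−31/80·-3244/547=5004/547
back: M2=-466/31−8/31·5004/547=-9514/547
back: M1=17/4−1/8·-9514/547=3514/547
M: M0=0, M1=3514/547, M2=-9514/547, M3=5004/547, M4=-3244/547, M5=0
seg 0: a=5, c=M0/2=0, d=(M1−M0)/(6·3)=1757/4923, b=Δ0−h0·(2M0+M1)/6=-8006/1641
seg 1: a=0, c=M1/2=1757/547, d=(M2−M1)/(6·1)=-6514/1641, b=Δ1−h1·(2M1+M2)/6=7807/1641
seg 2: a=4, c=M2/2=-4757/547, d=(M3−M2)/(6·1)=7259/1641, b=Δ2−h2·(2M2+M3)/6=-1193/1641
seg 3: a=-1, c=M3/2=2502/547, d=(M4−M3)/(6·3)=-4124/4923, b=Δ3−h3·(2M3+M4)/6=-7958/1641
seg 4: a=3, c=M4/2=-1622/547, d=(M5−M4)/(6·1)=1622/1641, b=Δ4−h4·(2M4+M5)/6=-38/1641
t_q=13/2 → seg 3, τ=3/2; S=-1+-7958/1641·τ+2502/547·τ²+-4124/4923·τ³=-443/547

  seg 0: a=5 b=-8006/1641 c=0 d=1757/4923
  seg 1: a=0 b=7807/1641 c=1757/547 d=-6514/1641
  seg 2: a=4 b=-1193/1641 c=-4757/547 d=7259/1641
  seg 3: a=-1 b=-7958/1641 c=2502/547 d=-4124/4923
  seg 4: a=3 b=-38/1641 c=-1622/547 d=1622/1641
S(13/2) = -443/547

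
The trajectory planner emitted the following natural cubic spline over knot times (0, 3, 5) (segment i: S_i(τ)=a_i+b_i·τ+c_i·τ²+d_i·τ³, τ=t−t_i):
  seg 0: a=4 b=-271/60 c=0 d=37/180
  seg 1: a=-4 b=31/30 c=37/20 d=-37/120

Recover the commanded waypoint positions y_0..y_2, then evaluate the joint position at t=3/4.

y_0=4 y_1=-4 y_2=3
S(3/4) = 179/256

y_0 = S_0(0) = a_0 = 4
y_1 = S_1(0) = a_1 = -4
y_2 = S_1(2) = 3
t_q=3/4 is in segment 0 (τ=3/4); S_0(τ)=179/256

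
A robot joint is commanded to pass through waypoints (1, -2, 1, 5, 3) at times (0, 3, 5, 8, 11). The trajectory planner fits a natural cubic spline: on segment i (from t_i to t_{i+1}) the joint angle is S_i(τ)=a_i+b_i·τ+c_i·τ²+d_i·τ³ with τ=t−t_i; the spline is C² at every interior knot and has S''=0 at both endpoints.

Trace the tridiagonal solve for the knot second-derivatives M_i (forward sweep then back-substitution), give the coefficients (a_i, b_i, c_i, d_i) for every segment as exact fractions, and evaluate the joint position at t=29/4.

Δ: Δ0=-1, Δ1=3/2, Δ2=4/3, Δ3=-2/3
row 1: diag=10, rhs=15; c'=1/5, d'=3/2
row 2: denom=10−2·1/5=48/5; d'=(-1−2·3/2)/(48/5)=-5/12
row 3: denom=12−3·5/16=177/16; d'=(-12−3·-5/12)/(177/16)=-172/177
back: M3=-172/177
back: M2=-5/12−5/16·-172/177=-20/177
back: M1=3/2−1/5·-20/177=539/354
M: M0=0, M1=539/354, M2=-20/177, M3=-172/177, M4=0
seg 0: a=1, c=M0/2=0, d=(M1−M0)/(6·3)=539/6372, b=Δ0−h0·(2M0+M1)/6=-1247/708
seg 1: a=-2, c=M1/2=539/708, d=(M2−M1)/(6·2)=-193/1416, b=Δ1−h1·(2M1+M2)/6=185/354
seg 2: a=1, c=M2/2=-10/177, d=(M3−M2)/(6·3)=-76/1593, b=Δ2−h2·(2M2+M3)/6=114/59
seg 3: a=5, c=M3/2=-86/177, d=(M4−M3)/(6·3)=86/1593, b=Δ3−h3·(2M3+M4)/6=18/59
t_q=29/4 → seg 2, τ=9/4; S=1+114/59·τ+-10/177·τ²+-76/1593·τ³=4265/944

  seg 0: a=1 b=-1247/708 c=0 d=539/6372
  seg 1: a=-2 b=185/354 c=539/708 d=-193/1416
  seg 2: a=1 b=114/59 c=-10/177 d=-76/1593
  seg 3: a=5 b=18/59 c=-86/177 d=86/1593
S(29/4) = 4265/944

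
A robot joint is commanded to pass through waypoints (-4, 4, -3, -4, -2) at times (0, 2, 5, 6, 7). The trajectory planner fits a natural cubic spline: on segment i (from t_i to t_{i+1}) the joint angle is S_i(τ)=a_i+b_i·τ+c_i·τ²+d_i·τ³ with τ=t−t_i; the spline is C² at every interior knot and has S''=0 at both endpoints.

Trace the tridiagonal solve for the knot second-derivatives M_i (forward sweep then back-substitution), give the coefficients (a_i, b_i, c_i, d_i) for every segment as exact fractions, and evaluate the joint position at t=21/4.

  seg 0: a=-4 b=2254/411 c=0 d=-305/822
  seg 1: a=4 b=424/411 c=-305/137 d=454/1233
  seg 2: a=-3 b=-980/411 c=149/137 d=122/411
  seg 3: a=-4 b=280/411 c=271/137 d=-271/411
S(21/4) = -15447/4384

Δ: Δ0=4, Δ1=-7/3, Δ2=-1, Δ3=2
row 1: diag=10, rhs=-38; c'=3/10, d'=-19/5
row 2: denom=8−3·3/10=71/10; d'=(8−3·-19/5)/(71/10)=194/71
row 3: denom=4−1·10/71=274/71; d'=(18−1·194/71)/(274/71)=542/137
back: M3=542/137
back: M2=194/71−10/71·542/137=298/137
back: M1=-19/5−3/10·298/137=-610/137
M: M0=0, M1=-610/137, M2=298/137, M3=542/137, M4=0
seg 0: a=-4, c=M0/2=0, d=(M1−M0)/(6·2)=-305/822, b=Δ0−h0·(2M0+M1)/6=2254/411
seg 1: a=4, c=M1/2=-305/137, d=(M2−M1)/(6·3)=454/1233, b=Δ1−h1·(2M1+M2)/6=424/411
seg 2: a=-3, c=M2/2=149/137, d=(M3−M2)/(6·1)=122/411, b=Δ2−h2·(2M2+M3)/6=-980/411
seg 3: a=-4, c=M3/2=271/137, d=(M4−M3)/(6·1)=-271/411, b=Δ3−h3·(2M3+M4)/6=280/411
t_q=21/4 → seg 2, τ=1/4; S=-3+-980/411·τ+149/137·τ²+122/411·τ³=-15447/4384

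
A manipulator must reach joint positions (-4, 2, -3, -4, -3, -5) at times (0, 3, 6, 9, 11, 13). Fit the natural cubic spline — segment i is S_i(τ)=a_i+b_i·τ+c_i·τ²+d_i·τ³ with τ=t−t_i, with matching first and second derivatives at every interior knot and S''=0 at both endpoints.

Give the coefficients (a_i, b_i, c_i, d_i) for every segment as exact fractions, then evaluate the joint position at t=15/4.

  seg 0: a=-4 b=3187/1044 c=0 d=-1099/9396
  seg 1: a=2 b=-55/522 c=-1099/1044 d=1667/9396
  seg 2: a=-3 b=-1703/1044 c=142/261 d=-349/9396
  seg 3: a=-4 b=329/522 c=73/348 d=-287/2088
  seg 4: a=-3 b=-47/261 c=-107/174 d=107/1044
S(15/4) = 10421/7424

Δ: Δ0=2, Δ1=-5/3, Δ2=-1/3, Δ3=1/2, Δ4=-1
row 1: diag=12, rhs=-22; c'=1/4, d'=-11/6
row 2: denom=12−3·1/4=45/4; d'=(8−3·-11/6)/(45/4)=6/5
row 3: denom=10−3·4/15=46/5; d'=(5−3·6/5)/(46/5)=7/46
row 4: denom=8−2·5/23=174/23; d'=(-9−2·7/46)/(174/23)=-107/87
back: M4=-107/87
back: M3=7/46−5/23·-107/87=73/174
back: M2=6/5−4/15·73/174=284/261
back: M1=-11/6−1/4·284/261=-1099/522
M: M0=0, M1=-1099/522, M2=284/261, M3=73/174, M4=-107/87, M5=0
seg 0: a=-4, c=M0/2=0, d=(M1−M0)/(6·3)=-1099/9396, b=Δ0−h0·(2M0+M1)/6=3187/1044
seg 1: a=2, c=M1/2=-1099/1044, d=(M2−M1)/(6·3)=1667/9396, b=Δ1−h1·(2M1+M2)/6=-55/522
seg 2: a=-3, c=M2/2=142/261, d=(M3−M2)/(6·3)=-349/9396, b=Δ2−h2·(2M2+M3)/6=-1703/1044
seg 3: a=-4, c=M3/2=73/348, d=(M4−M3)/(6·2)=-287/2088, b=Δ3−h3·(2M3+M4)/6=329/522
seg 4: a=-3, c=M4/2=-107/174, d=(M5−M4)/(6·2)=107/1044, b=Δ4−h4·(2M4+M5)/6=-47/261
t_q=15/4 → seg 1, τ=3/4; S=2+-55/522·τ+-1099/1044·τ²+1667/9396·τ³=10421/7424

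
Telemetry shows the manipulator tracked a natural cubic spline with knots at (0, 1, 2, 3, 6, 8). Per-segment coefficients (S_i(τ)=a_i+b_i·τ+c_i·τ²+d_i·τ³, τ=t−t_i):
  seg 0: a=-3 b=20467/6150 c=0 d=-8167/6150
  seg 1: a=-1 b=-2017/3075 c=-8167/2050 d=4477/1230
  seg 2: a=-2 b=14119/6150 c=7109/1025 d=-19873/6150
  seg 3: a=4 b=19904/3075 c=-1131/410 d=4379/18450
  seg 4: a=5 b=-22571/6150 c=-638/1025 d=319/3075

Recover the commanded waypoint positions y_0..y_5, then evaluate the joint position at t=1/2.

y_0=-3 y_1=-1 y_2=-2 y_3=4 y_4=5 y_5=-4
S(1/2) = -24633/16400

y_0 = S_0(0) = a_0 = -3
y_1 = S_1(0) = a_1 = -1
y_2 = S_2(0) = a_2 = -2
y_3 = S_3(0) = a_3 = 4
y_4 = S_4(0) = a_4 = 5
y_5 = S_4(2) = -4
t_q=1/2 is in segment 0 (τ=1/2); S_0(τ)=-24633/16400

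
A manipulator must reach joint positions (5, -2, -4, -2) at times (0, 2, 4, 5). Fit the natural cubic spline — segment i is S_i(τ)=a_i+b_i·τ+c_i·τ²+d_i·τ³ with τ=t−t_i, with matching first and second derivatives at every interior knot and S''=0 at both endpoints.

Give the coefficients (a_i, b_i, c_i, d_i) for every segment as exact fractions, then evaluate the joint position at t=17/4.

Δ: Δ0=-7/2, Δ1=-1, Δ2=2
row 1: diag=8, rhs=15; c'=1/4, d'=15/8
row 2: denom=6−2·1/4=11/2; d'=(18−2·15/8)/(11/2)=57/22
back: M2=57/22
back: M1=15/8−1/4·57/22=27/22
M: M0=0, M1=27/22, M2=57/22, M3=0
seg 0: a=5, c=M0/2=0, d=(M1−M0)/(6·2)=9/88, b=Δ0−h0·(2M0+M1)/6=-43/11
seg 1: a=-2, c=M1/2=27/44, d=(M2−M1)/(6·2)=5/44, b=Δ1−h1·(2M1+M2)/6=-59/22
seg 2: a=-4, c=M2/2=57/44, d=(M3−M2)/(6·1)=-19/44, b=Δ2−h2·(2M2+M3)/6=25/22
t_q=17/4 → seg 2, τ=1/4; S=-4+25/22·τ+57/44·τ²+-19/44·τ³=-10255/2816

  seg 0: a=5 b=-43/11 c=0 d=9/88
  seg 1: a=-2 b=-59/22 c=27/44 d=5/44
  seg 2: a=-4 b=25/22 c=57/44 d=-19/44
S(17/4) = -10255/2816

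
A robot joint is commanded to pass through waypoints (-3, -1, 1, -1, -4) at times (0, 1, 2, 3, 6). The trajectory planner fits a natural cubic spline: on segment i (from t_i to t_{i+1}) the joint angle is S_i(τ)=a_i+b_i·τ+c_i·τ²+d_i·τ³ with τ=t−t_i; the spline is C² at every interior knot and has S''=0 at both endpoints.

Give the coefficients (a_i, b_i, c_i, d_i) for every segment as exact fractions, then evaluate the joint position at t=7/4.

  seg 0: a=-3 b=199/116 c=0 d=33/116
  seg 1: a=-1 b=149/58 c=99/116 d=-165/116
  seg 2: a=1 b=1/116 c=-99/29 d=163/116
  seg 3: a=-1 b=-151/58 c=93/116 d=-31/348
S(7/4) = 5989/7424

Δ: Δ0=2, Δ1=2, Δ2=-2, Δ3=-1
row 1: diag=4, rhs=0; c'=1/4, d'=0
row 2: denom=4−1·1/4=15/4; d'=(-24−1·0)/(15/4)=-32/5
row 3: denom=8−1·4/15=116/15; d'=(6−1·-32/5)/(116/15)=93/58
back: M3=93/58
back: M2=-32/5−4/15·93/58=-198/29
back: M1=0−1/4·-198/29=99/58
M: M0=0, M1=99/58, M2=-198/29, M3=93/58, M4=0
seg 0: a=-3, c=M0/2=0, d=(M1−M0)/(6·1)=33/116, b=Δ0−h0·(2M0+M1)/6=199/116
seg 1: a=-1, c=M1/2=99/116, d=(M2−M1)/(6·1)=-165/116, b=Δ1−h1·(2M1+M2)/6=149/58
seg 2: a=1, c=M2/2=-99/29, d=(M3−M2)/(6·1)=163/116, b=Δ2−h2·(2M2+M3)/6=1/116
seg 3: a=-1, c=M3/2=93/116, d=(M4−M3)/(6·3)=-31/348, b=Δ3−h3·(2M3+M4)/6=-151/58
t_q=7/4 → seg 1, τ=3/4; S=-1+149/58·τ+99/116·τ²+-165/116·τ³=5989/7424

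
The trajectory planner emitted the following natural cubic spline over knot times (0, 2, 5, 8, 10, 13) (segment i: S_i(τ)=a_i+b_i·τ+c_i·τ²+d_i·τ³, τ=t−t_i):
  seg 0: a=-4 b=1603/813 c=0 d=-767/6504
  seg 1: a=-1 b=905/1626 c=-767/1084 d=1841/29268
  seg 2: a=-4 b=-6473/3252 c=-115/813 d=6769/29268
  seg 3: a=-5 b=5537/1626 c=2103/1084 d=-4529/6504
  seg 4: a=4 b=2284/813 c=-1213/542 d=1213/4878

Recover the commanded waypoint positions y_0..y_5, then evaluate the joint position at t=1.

y_0=-4 y_1=-1 y_2=-4 y_3=-5 y_4=4 y_5=-1
S(1) = -4653/2168

y_0 = S_0(0) = a_0 = -4
y_1 = S_1(0) = a_1 = -1
y_2 = S_2(0) = a_2 = -4
y_3 = S_3(0) = a_3 = -5
y_4 = S_4(0) = a_4 = 4
y_5 = S_4(3) = -1
t_q=1 is in segment 0 (τ=1); S_0(τ)=-4653/2168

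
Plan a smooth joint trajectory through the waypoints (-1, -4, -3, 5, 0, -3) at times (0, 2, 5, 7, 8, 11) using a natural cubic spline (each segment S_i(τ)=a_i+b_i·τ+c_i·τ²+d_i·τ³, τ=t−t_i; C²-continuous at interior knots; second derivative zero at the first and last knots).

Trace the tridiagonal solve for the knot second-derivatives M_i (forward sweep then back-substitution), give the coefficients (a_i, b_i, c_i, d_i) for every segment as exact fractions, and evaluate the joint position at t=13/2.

  seg 0: a=-1 b=-11191/7914 c=0 d=-85/3957
  seg 1: a=-4 b=-13231/7914 c=-170/1319 d=18929/71226
  seg 2: a=-3 b=18718/3957 c=17909/7914 d=-6933/5276
  seg 3: a=5 b=-7861/3957 c=-22244/3957 d=3440/1319
  seg 4: a=0 b=-21389/3957 c=8716/3957 d=-8716/35613
S(13/2) = 200581/42208

Δ: Δ0=-3/2, Δ1=1/3, Δ2=4, Δ3=-5, Δ4=-1
row 1: diag=10, rhs=11; c'=3/10, d'=11/10
row 2: denom=10−3·3/10=91/10; d'=(22−3·11/10)/(91/10)=187/91
row 3: denom=6−2·20/91=506/91; d'=(-54−2·187/91)/(506/91)=-2644/253
row 4: denom=8−1·91/506=3957/506; d'=(24−1·-2644/253)/(3957/506)=17432/3957
back: M4=17432/3957
back: M3=-2644/253−91/506·17432/3957=-44488/3957
back: M2=187/91−20/91·-44488/3957=17909/3957
back: M1=11/10−3/10·17909/3957=-340/1319
M: M0=0, M1=-340/1319, M2=17909/3957, M3=-44488/3957, M4=17432/3957, M5=0
seg 0: a=-1, c=M0/2=0, d=(M1−M0)/(6·2)=-85/3957, b=Δ0−h0·(2M0+M1)/6=-11191/7914
seg 1: a=-4, c=M1/2=-170/1319, d=(M2−M1)/(6·3)=18929/71226, b=Δ1−h1·(2M1+M2)/6=-13231/7914
seg 2: a=-3, c=M2/2=17909/7914, d=(M3−M2)/(6·2)=-6933/5276, b=Δ2−h2·(2M2+M3)/6=18718/3957
seg 3: a=5, c=M3/2=-22244/3957, d=(M4−M3)/(6·1)=3440/1319, b=Δ3−h3·(2M3+M4)/6=-7861/3957
seg 4: a=0, c=M4/2=8716/3957, d=(M5−M4)/(6·3)=-8716/35613, b=Δ4−h4·(2M4+M5)/6=-21389/3957
t_q=13/2 → seg 2, τ=3/2; S=-3+18718/3957·τ+17909/7914·τ²+-6933/5276·τ³=200581/42208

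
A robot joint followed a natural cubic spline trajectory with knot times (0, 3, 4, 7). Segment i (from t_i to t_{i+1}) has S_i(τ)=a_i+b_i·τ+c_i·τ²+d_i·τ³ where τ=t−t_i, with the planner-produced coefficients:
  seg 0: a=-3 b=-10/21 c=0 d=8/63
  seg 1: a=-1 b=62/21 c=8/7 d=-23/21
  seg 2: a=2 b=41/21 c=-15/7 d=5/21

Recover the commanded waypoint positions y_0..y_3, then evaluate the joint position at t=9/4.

y_0=-3 y_1=-1 y_2=2 y_3=-5
S(9/4) = -21/8

y_0 = S_0(0) = a_0 = -3
y_1 = S_1(0) = a_1 = -1
y_2 = S_2(0) = a_2 = 2
y_3 = S_2(3) = -5
t_q=9/4 is in segment 0 (τ=9/4); S_0(τ)=-21/8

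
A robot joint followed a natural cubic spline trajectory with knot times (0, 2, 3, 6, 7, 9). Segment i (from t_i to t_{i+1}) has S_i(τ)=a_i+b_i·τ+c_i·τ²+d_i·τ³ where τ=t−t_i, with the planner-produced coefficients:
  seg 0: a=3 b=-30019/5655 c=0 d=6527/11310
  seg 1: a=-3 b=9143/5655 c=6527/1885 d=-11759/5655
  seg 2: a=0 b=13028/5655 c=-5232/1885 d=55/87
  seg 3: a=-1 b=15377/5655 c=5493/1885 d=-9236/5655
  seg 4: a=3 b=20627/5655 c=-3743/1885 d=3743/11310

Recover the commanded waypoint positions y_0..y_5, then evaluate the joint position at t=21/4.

y_0=3 y_1=-3 y_2=0 y_3=-1 y_4=3 y_5=5
S(21/4) = -201099/120640

y_0 = S_0(0) = a_0 = 3
y_1 = S_1(0) = a_1 = -3
y_2 = S_2(0) = a_2 = 0
y_3 = S_3(0) = a_3 = -1
y_4 = S_4(0) = a_4 = 3
y_5 = S_4(2) = 5
t_q=21/4 is in segment 2 (τ=9/4); S_2(τ)=-201099/120640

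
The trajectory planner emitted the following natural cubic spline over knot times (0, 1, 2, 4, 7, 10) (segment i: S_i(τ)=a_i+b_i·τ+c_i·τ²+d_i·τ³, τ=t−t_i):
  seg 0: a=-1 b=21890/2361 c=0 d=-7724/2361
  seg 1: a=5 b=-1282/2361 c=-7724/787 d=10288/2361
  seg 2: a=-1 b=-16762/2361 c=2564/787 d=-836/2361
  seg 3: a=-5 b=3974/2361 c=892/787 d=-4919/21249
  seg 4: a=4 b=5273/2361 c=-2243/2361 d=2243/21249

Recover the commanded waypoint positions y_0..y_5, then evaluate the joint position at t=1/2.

y_0=-1 y_1=5 y_2=-1 y_3=-5 y_4=4 y_5=5
S(1/2) = 5079/1574

y_0 = S_0(0) = a_0 = -1
y_1 = S_1(0) = a_1 = 5
y_2 = S_2(0) = a_2 = -1
y_3 = S_3(0) = a_3 = -5
y_4 = S_4(0) = a_4 = 4
y_5 = S_4(3) = 5
t_q=1/2 is in segment 0 (τ=1/2); S_0(τ)=5079/1574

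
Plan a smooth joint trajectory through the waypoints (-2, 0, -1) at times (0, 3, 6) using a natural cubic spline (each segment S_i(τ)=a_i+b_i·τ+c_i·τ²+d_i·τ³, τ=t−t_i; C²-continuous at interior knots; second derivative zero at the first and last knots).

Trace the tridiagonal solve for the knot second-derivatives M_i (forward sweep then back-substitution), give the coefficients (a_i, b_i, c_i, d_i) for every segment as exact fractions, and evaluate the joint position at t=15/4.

  seg 0: a=-2 b=11/12 c=0 d=-1/36
  seg 1: a=0 b=1/6 c=-1/4 d=1/36
S(15/4) = -1/256

Δ: Δ0=2/3, Δ1=-1/3
row 1: diag=12, rhs=-6; c'=1/4, d'=-1/2
back: M1=-1/2
M: M0=0, M1=-1/2, M2=0
seg 0: a=-2, c=M0/2=0, d=(M1−M0)/(6·3)=-1/36, b=Δ0−h0·(2M0+M1)/6=11/12
seg 1: a=0, c=M1/2=-1/4, d=(M2−M1)/(6·3)=1/36, b=Δ1−h1·(2M1+M2)/6=1/6
t_q=15/4 → seg 1, τ=3/4; S=0+1/6·τ+-1/4·τ²+1/36·τ³=-1/256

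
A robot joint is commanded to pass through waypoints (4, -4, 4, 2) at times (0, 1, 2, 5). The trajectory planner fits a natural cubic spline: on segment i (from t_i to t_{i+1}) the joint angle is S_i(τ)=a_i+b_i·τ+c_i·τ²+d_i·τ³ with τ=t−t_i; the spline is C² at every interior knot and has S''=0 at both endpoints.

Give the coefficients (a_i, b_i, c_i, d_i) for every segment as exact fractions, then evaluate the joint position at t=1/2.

  seg 0: a=4 b=-1154/93 c=0 d=410/93
  seg 1: a=-4 b=76/93 c=410/31 d=-562/93
  seg 2: a=4 b=850/93 c=-152/31 d=152/279
S(1/2) = -205/124

Δ: Δ0=-8, Δ1=8, Δ2=-2/3
row 1: diag=4, rhs=96; c'=1/4, d'=24
row 2: denom=8−1·1/4=31/4; d'=(-52−1·24)/(31/4)=-304/31
back: M2=-304/31
back: M1=24−1/4·-304/31=820/31
M: M0=0, M1=820/31, M2=-304/31, M3=0
seg 0: a=4, c=M0/2=0, d=(M1−M0)/(6·1)=410/93, b=Δ0−h0·(2M0+M1)/6=-1154/93
seg 1: a=-4, c=M1/2=410/31, d=(M2−M1)/(6·1)=-562/93, b=Δ1−h1·(2M1+M2)/6=76/93
seg 2: a=4, c=M2/2=-152/31, d=(M3−M2)/(6·3)=152/279, b=Δ2−h2·(2M2+M3)/6=850/93
t_q=1/2 → seg 0, τ=1/2; S=4+-1154/93·τ+0·τ²+410/93·τ³=-205/124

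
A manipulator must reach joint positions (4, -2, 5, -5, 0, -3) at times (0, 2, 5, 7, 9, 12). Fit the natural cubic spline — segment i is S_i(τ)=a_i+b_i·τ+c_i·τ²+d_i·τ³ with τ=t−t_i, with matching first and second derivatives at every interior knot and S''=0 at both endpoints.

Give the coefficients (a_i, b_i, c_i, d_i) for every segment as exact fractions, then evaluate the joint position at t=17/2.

Δ: Δ0=-3, Δ1=7/3, Δ2=-5, Δ3=5/2, Δ4=-1
row 1: diag=10, rhs=32; c'=3/10, d'=16/5
row 2: denom=10−3·3/10=91/10; d'=(-44−3·16/5)/(91/10)=-536/91
row 3: denom=8−2·20/91=688/91; d'=(45−2·-536/91)/(688/91)=5167/688
row 4: denom=10−2·91/344=1629/172; d'=(-21−2·5167/688)/(1629/172)=-12391/3258
back: M4=-12391/3258
back: M3=5167/688−91/344·-12391/3258=13873/1629
back: M2=-536/91−20/91·13873/1629=-12644/1629
back: M1=16/5−3/10·-12644/1629=3002/543
M: M0=0, M1=3002/543, M2=-12644/1629, M3=13873/1629, M4=-12391/3258, M5=0
seg 0: a=4, c=M0/2=0, d=(M1−M0)/(6·2)=1501/3258, b=Δ0−h0·(2M0+M1)/6=-7889/1629
seg 1: a=-2, c=M1/2=1501/543, d=(M2−M1)/(6·3)=-10825/14661, b=Δ1−h1·(2M1+M2)/6=1117/1629
seg 2: a=5, c=M2/2=-6322/1629, d=(M3−M2)/(6·2)=8839/6516, b=Δ2−h2·(2M2+M3)/6=-4340/1629
seg 3: a=-5, c=M3/2=13873/3258, d=(M4−M3)/(6·2)=-13379/13032, b=Δ3−h3·(2M3+M4)/6=-1037/543
seg 4: a=0, c=M4/2=-12391/6516, d=(M5−M4)/(6·3)=12391/58644, b=Δ4−h4·(2M4+M5)/6=9133/3258
t_q=17/2 → seg 3, τ=3/2; S=-5+-1037/543·τ+13873/3258·τ²+-13379/13032·τ³=-20257/11584

  seg 0: a=4 b=-7889/1629 c=0 d=1501/3258
  seg 1: a=-2 b=1117/1629 c=1501/543 d=-10825/14661
  seg 2: a=5 b=-4340/1629 c=-6322/1629 d=8839/6516
  seg 3: a=-5 b=-1037/543 c=13873/3258 d=-13379/13032
  seg 4: a=0 b=9133/3258 c=-12391/6516 d=12391/58644
S(17/2) = -20257/11584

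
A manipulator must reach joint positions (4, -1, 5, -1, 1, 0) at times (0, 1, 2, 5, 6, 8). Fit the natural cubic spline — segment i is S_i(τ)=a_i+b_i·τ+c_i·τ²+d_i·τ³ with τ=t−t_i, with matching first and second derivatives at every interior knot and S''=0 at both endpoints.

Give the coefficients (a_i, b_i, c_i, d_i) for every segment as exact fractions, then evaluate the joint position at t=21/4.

  seg 0: a=4 b=-20405/2482 c=0 d=7995/2482
  seg 1: a=-1 b=1790/1241 c=23985/2482 d=-12673/2482
  seg 2: a=5 b=13531/2482 c=-7017/1241 d=2623/2482
  seg 3: a=-1 b=74/1241 c=9573/2482 d=-4757/2482
  seg 4: a=1 b=5023/2482 c=-2349/1241 d=783/2482
S(21/4) = -122945/158848

Δ: Δ0=-5, Δ1=6, Δ2=-2, Δ3=2, Δ4=-1/2
row 1: diag=4, rhs=66; c'=1/4, d'=33/2
row 2: denom=8−1·1/4=31/4; d'=(-48−1·33/2)/(31/4)=-258/31
row 3: denom=8−3·12/31=212/31; d'=(24−3·-258/31)/(212/31)=759/106
row 4: denom=6−1·31/212=1241/212; d'=(-15−1·759/106)/(1241/212)=-4698/1241
back: M4=-4698/1241
back: M3=759/106−31/212·-4698/1241=9573/1241
back: M2=-258/31−12/31·9573/1241=-14034/1241
back: M1=33/2−1/4·-14034/1241=23985/1241
M: M0=0, M1=23985/1241, M2=-14034/1241, M3=9573/1241, M4=-4698/1241, M5=0
seg 0: a=4, c=M0/2=0, d=(M1−M0)/(6·1)=7995/2482, b=Δ0−h0·(2M0+M1)/6=-20405/2482
seg 1: a=-1, c=M1/2=23985/2482, d=(M2−M1)/(6·1)=-12673/2482, b=Δ1−h1·(2M1+M2)/6=1790/1241
seg 2: a=5, c=M2/2=-7017/1241, d=(M3−M2)/(6·3)=2623/2482, b=Δ2−h2·(2M2+M3)/6=13531/2482
seg 3: a=-1, c=M3/2=9573/2482, d=(M4−M3)/(6·1)=-4757/2482, b=Δ3−h3·(2M3+M4)/6=74/1241
seg 4: a=1, c=M4/2=-2349/1241, d=(M5−M4)/(6·2)=783/2482, b=Δ4−h4·(2M4+M5)/6=5023/2482
t_q=21/4 → seg 3, τ=1/4; S=-1+74/1241·τ+9573/2482·τ²+-4757/2482·τ³=-122945/158848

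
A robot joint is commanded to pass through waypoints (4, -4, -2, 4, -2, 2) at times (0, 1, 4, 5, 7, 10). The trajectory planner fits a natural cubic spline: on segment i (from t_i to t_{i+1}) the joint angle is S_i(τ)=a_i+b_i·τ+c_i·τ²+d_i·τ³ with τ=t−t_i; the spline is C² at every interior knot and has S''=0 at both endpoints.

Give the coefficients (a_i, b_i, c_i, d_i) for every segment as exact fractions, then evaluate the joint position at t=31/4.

  seg 0: a=4 b=-2217/250 c=0 d=217/250
  seg 1: a=-4 b=-783/125 c=651/250 d=-661/6750
  seg 2: a=-2 b=1679/250 c=646/375 d=-1829/750
  seg 3: a=4 b=1067/375 c=-839/150 d=2003/1500
  seg 4: a=-2 b=-438/125 c=907/375 d=-907/3375
S(31/4) = -27047/8000

Δ: Δ0=-8, Δ1=2/3, Δ2=6, Δ3=-3, Δ4=4/3
row 1: diag=8, rhs=52; c'=3/8, d'=13/2
row 2: denom=8−3·3/8=55/8; d'=(32−3·13/2)/(55/8)=20/11
row 3: denom=6−1·8/55=322/55; d'=(-54−1·20/11)/(322/55)=-1535/161
row 4: denom=10−2·55/161=1500/161; d'=(26−2·-1535/161)/(1500/161)=1814/375
back: M4=1814/375
back: M3=-1535/161−55/161·1814/375=-839/75
back: M2=20/11−8/55·-839/75=1292/375
back: M1=13/2−3/8·1292/375=651/125
M: M0=0, M1=651/125, M2=1292/375, M3=-839/75, M4=1814/375, M5=0
seg 0: a=4, c=M0/2=0, d=(M1−M0)/(6·1)=217/250, b=Δ0−h0·(2M0+M1)/6=-2217/250
seg 1: a=-4, c=M1/2=651/250, d=(M2−M1)/(6·3)=-661/6750, b=Δ1−h1·(2M1+M2)/6=-783/125
seg 2: a=-2, c=M2/2=646/375, d=(M3−M2)/(6·1)=-1829/750, b=Δ2−h2·(2M2+M3)/6=1679/250
seg 3: a=4, c=M3/2=-839/150, d=(M4−M3)/(6·2)=2003/1500, b=Δ3−h3·(2M3+M4)/6=1067/375
seg 4: a=-2, c=M4/2=907/375, d=(M5−M4)/(6·3)=-907/3375, b=Δ4−h4·(2M4+M5)/6=-438/125
t_q=31/4 → seg 4, τ=3/4; S=-2+-438/125·τ+907/375·τ²+-907/3375·τ³=-27047/8000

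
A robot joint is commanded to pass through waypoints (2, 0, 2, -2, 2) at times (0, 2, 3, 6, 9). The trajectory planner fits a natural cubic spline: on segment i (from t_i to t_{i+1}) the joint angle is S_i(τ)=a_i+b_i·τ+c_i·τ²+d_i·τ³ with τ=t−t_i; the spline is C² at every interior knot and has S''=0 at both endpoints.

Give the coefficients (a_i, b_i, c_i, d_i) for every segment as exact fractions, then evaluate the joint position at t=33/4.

Δ: Δ0=-1, Δ1=2, Δ2=-4/3, Δ3=4/3
row 1: diag=6, rhs=18; c'=1/6, d'=3
row 2: denom=8−1·1/6=47/6; d'=(-20−1·3)/(47/6)=-138/47
row 3: denom=12−3·18/47=510/47; d'=(16−3·-138/47)/(510/47)=583/255
back: M3=583/255
back: M2=-138/47−18/47·583/255=-324/85
back: M1=3−1/6·-324/85=309/85
M: M0=0, M1=309/85, M2=-324/85, M3=583/255, M4=0
seg 0: a=2, c=M0/2=0, d=(M1−M0)/(6·2)=103/340, b=Δ0−h0·(2M0+M1)/6=-188/85
seg 1: a=0, c=M1/2=309/170, d=(M2−M1)/(6·1)=-211/170, b=Δ1−h1·(2M1+M2)/6=121/85
seg 2: a=2, c=M2/2=-162/85, d=(M3−M2)/(6·3)=311/918, b=Δ2−h2·(2M2+M3)/6=227/170
seg 3: a=-2, c=M3/2=583/510, d=(M4−M3)/(6·3)=-583/4590, b=Δ3−h3·(2M3+M4)/6=-81/85
t_q=33/4 → seg 3, τ=9/4; S=-2+-81/85·τ+583/510·τ²+-583/4590·τ³=427/2176

  seg 0: a=2 b=-188/85 c=0 d=103/340
  seg 1: a=0 b=121/85 c=309/170 d=-211/170
  seg 2: a=2 b=227/170 c=-162/85 d=311/918
  seg 3: a=-2 b=-81/85 c=583/510 d=-583/4590
S(33/4) = 427/2176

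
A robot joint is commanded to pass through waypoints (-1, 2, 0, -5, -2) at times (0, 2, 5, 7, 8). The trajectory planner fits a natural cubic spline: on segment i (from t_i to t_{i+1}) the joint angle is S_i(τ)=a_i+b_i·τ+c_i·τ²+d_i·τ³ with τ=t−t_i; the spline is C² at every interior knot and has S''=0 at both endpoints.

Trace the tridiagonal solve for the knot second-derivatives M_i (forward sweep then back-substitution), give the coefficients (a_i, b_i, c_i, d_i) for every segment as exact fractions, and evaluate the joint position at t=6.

  seg 0: a=-1 b=2609/1518 c=0 d=-83/1518
  seg 1: a=2 b=1613/1518 c=-83/253 d=-377/4554
  seg 2: a=0 b=-2384/759 c=-543/506 d=4231/6072
  seg 3: a=-5 b=1409/1518 c=3145/1012 d=-3145/3036
S(6) = -7119/2024

Δ: Δ0=3/2, Δ1=-2/3, Δ2=-5/2, Δ3=3
row 1: diag=10, rhs=-13; c'=3/10, d'=-13/10
row 2: denom=10−3·3/10=91/10; d'=(-11−3·-13/10)/(91/10)=-71/91
row 3: denom=6−2·20/91=506/91; d'=(33−2·-71/91)/(506/91)=3145/506
back: M3=3145/506
back: M2=-71/91−20/91·3145/506=-543/253
back: M1=-13/10−3/10·-543/253=-166/253
M: M0=0, M1=-166/253, M2=-543/253, M3=3145/506, M4=0
seg 0: a=-1, c=M0/2=0, d=(M1−M0)/(6·2)=-83/1518, b=Δ0−h0·(2M0+M1)/6=2609/1518
seg 1: a=2, c=M1/2=-83/253, d=(M2−M1)/(6·3)=-377/4554, b=Δ1−h1·(2M1+M2)/6=1613/1518
seg 2: a=0, c=M2/2=-543/506, d=(M3−M2)/(6·2)=4231/6072, b=Δ2−h2·(2M2+M3)/6=-2384/759
seg 3: a=-5, c=M3/2=3145/1012, d=(M4−M3)/(6·1)=-3145/3036, b=Δ3−h3·(2M3+M4)/6=1409/1518
t_q=6 → seg 2, τ=1; S=0+-2384/759·τ+-543/506·τ²+4231/6072·τ³=-7119/2024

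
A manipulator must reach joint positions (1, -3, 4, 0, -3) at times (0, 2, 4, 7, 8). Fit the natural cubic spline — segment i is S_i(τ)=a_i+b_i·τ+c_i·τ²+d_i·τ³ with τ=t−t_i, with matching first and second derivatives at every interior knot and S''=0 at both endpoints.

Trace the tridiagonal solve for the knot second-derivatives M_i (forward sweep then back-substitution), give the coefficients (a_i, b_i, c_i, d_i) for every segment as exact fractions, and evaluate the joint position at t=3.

Δ: Δ0=-2, Δ1=7/2, Δ2=-4/3, Δ3=-3
row 1: diag=8, rhs=33; c'=1/4, d'=33/8
row 2: denom=10−2·1/4=19/2; d'=(-29−2·33/8)/(19/2)=-149/38
row 3: denom=8−3·6/19=134/19; d'=(-10−3·-149/38)/(134/19)=1/4
back: M3=1/4
back: M2=-149/38−6/19·1/4=-4
back: M1=33/8−1/4·-4=41/8
M: M0=0, M1=41/8, M2=-4, M3=1/4, M4=0
seg 0: a=1, c=M0/2=0, d=(M1−M0)/(6·2)=41/96, b=Δ0−h0·(2M0+M1)/6=-89/24
seg 1: a=-3, c=M1/2=41/16, d=(M2−M1)/(6·2)=-73/96, b=Δ1−h1·(2M1+M2)/6=17/12
seg 2: a=4, c=M2/2=-2, d=(M3−M2)/(6·3)=17/72, b=Δ2−h2·(2M2+M3)/6=61/24
seg 3: a=0, c=M3/2=1/8, d=(M4−M3)/(6·1)=-1/24, b=Δ3−h3·(2M3+M4)/6=-37/12
t_q=3 → seg 1, τ=1; S=-3+17/12·τ+41/16·τ²+-73/96·τ³=7/32

  seg 0: a=1 b=-89/24 c=0 d=41/96
  seg 1: a=-3 b=17/12 c=41/16 d=-73/96
  seg 2: a=4 b=61/24 c=-2 d=17/72
  seg 3: a=0 b=-37/12 c=1/8 d=-1/24
S(3) = 7/32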